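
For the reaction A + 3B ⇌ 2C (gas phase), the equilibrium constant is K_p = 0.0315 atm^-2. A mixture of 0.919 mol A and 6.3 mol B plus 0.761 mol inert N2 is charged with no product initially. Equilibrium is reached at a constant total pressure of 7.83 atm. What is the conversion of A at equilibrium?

X = 0.630

Take 0.919 mol A as basis and let X be its fractional conversion, so ξ = 0.919X.
Species balance: n_A = 0.919 − 0.919X; n_B = 6.3 − 2.76X; n_C = 1.84X; n_I = 0.761 (inert).
Summing: n_T = 7.98 − 1.84X.
With p_i = (n_i/n_T)P, K_p = p_C^2 / (p_A p_B^3).
Setting this equal to 0.0315 atm^-2 and taking the physical root (0 < X < 1) gives X = 0.630.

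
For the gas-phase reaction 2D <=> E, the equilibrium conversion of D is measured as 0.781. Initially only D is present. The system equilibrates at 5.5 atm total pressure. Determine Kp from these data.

Kp = 0.902 atm^-1

Basis: 1 mol D initially; let X = conversion of D. Extent ξ = 0.5X.
Moles: n_D = 1 − X; n_E = 0.5X.
n_T = Σnᵢ = 1 − 0.5X.
At X = 0.781: n_D = 0.219, n_E = 0.391, n_T = 0.609.
p_i = (n_i/n_T)·P. Kp = p_E / (p_D^2) = 0.902 atm^-1.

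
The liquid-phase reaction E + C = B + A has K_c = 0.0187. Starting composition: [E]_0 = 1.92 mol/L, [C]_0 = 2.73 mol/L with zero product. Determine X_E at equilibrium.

X = 0.143

Let X = conversion of E; extent ξ = 1.92·X mol/L.
Concentrations: [E] = 1.92 − 1.92X; [C] = 2.73 − 1.92X; [B] = 1.92X; [A] = 1.92X.
K_c = [B] [A] / ([E] [C]).
Equating to 0.0187: the physical root is X = 0.143.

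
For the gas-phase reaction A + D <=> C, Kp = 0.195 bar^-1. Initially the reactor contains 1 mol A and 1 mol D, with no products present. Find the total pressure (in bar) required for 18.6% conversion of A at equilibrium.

Let X = conversion of A (basis 1 mol A); extent of reaction ξ = X.
Species balance: n_A = 1 − X; n_D = 1 − X; n_C = X.
Total moles n_T = 2 − X.
Kp = p_C / (p_A p_D) with p_i = (n_i/n_T)·P.
At X = 0.186: the mole-fraction product g(X) = Π y_i^ν_i = 0.5092. Since Kp = g(X)·P^{-1}, P = (g/Kp)^(1/1) = (0.5092/0.195)^(1/1) = 2.61 bar.

P = 2.61 bar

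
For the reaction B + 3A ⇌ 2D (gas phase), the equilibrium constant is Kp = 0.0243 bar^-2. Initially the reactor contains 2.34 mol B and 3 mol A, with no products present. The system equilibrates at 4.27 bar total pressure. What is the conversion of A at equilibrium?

X = 0.303

Basis: 3 mol A initially; let X = conversion of A. Extent ξ = X.
Moles: n_B = 2.34 − X; n_A = 3 − 3X; n_D = 2X.
Summing: n_T = 5.34 − 2X.
Mole fractions y_i = n_i/n_T; Kp = p_D^2 / (p_B p_A^3) with p_i = y_i·P.
Substituting and setting equal to 0.0243 bar^-2 gives a polynomial in X; the root in (0,1) is X = 0.303.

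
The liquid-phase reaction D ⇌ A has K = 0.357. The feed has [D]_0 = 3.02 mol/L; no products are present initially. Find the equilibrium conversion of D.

Let X = conversion of D; extent ξ = 3.02·X mol/L.
Concentrations: [D] = 3.02 − 3.02X; [A] = 3.02X.
K = [A] / ([D]).
Equating to 0.357: the physical root is X = 0.263.

X = 0.263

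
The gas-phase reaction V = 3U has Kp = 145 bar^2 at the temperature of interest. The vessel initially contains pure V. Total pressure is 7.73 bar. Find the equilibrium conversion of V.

X = 0.562

Let X = conversion of V (basis 1 mol V); extent of reaction ξ = X.
Species balance: n_V = 1 − X; n_U = 3X.
n_T = Σnᵢ = 1 + 2X.
With p_i = (n_i/n_T)P, Kp = p_U^3 / (p_V).
Substituting and setting equal to 145 bar^2 gives a polynomial in X; the root in (0,1) is X = 0.562.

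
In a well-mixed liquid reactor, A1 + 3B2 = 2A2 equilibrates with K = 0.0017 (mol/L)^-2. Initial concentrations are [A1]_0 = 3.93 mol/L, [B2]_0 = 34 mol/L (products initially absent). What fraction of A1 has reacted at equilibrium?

X = 0.716

Let X = conversion of A1; extent ξ = 3.93·X mol/L.
Concentrations: [A1] = 3.93 − 3.93X; [B2] = 34 − 11.8X; [A2] = 7.86X.
K = [A2]^2 / ([A1] [B2]^3).
Equating to 0.0017 (mol/L)^-2: the physical root is X = 0.716.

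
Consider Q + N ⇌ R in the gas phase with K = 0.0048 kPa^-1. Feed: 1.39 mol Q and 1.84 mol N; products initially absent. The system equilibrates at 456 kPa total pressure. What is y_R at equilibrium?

Take 1.39 mol Q as basis and let X be its fractional conversion, so ξ = 1.39X.
At extent ξ: n_Q = 1.39 − 1.39X; n_N = 1.84 − 1.39X; n_R = 1.39X.
Summing: n_T = 3.23 − 1.39X.
With p_i = (n_i/n_T)P, K = p_R / (p_Q p_N).
Substituting and setting equal to 0.0048 kPa^-1 gives a polynomial in X; the root in (0,1) is X = 0.498.
Then n_R = 0.692, n_T = 2.54, so y_R = 0.272.

y_R = 0.272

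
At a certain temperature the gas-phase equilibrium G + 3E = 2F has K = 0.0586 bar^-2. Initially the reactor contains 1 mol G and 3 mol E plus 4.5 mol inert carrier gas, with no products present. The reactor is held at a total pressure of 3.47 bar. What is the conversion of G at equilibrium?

Basis: 1 mol G initially; let X = conversion of G. Extent ξ = X.
Species balance: n_G = 1 − X; n_E = 3 − 3X; n_F = 2X; n_I = 4.5 (inert).
Total moles n_T = 8.5 − 2X.
With p_i = (n_i/n_T)P, K = p_F^2 / (p_G p_E^3).
This yields a degree-4 equation in X; solving on (0,1), X = 0.180.

X = 0.180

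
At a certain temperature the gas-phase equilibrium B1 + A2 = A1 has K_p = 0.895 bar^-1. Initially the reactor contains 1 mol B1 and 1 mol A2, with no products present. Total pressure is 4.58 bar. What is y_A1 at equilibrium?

y_A1 = 0.386

Basis: 1 mol B1 initially; let X = conversion of B1. Extent ξ = X.
At extent ξ: n_B1 = 1 − X; n_A2 = 1 − X; n_A1 = X.
Summing: n_T = 2 − X.
Mole fractions y_i = n_i/n_T; K_p = p_A1 / (p_B1 p_A2) with p_i = y_i·P.
Substituting and setting equal to 0.895 bar^-1 gives a polynomial in X; the root in (0,1) is X = 0.557.
Then n_A1 = 0.557, n_T = 1.44, so y_A1 = 0.386.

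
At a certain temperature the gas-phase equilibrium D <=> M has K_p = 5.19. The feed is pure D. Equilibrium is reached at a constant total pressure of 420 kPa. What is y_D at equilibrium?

y_D = 0.162

Take 1 mol D as basis and let X be its fractional conversion, so ξ = X.
Moles: n_D = 1 − X; n_M = X.
Total moles n_T = 1 (Δν = 0, constant).
With p_i = (n_i/n_T)P, K_p = p_M / (p_D).
Substituting and setting equal to 5.19 gives a polynomial in X; the root in (0,1) is X = 0.838.
Then n_D = 0.162, n_T = 1, so y_D = 0.162.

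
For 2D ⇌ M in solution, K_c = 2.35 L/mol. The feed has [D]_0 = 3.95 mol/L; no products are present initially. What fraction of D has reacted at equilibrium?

Let X = conversion of D; extent ξ = 3.95X/2 mol/L.
Concentrations: [D] = 3.95 − 3.95X; [M] = 1.98X.
K_c = [M] / ([D]^2).
Solving K_c = 2.35 for X ∈ (0,1): X = 0.793.

X = 0.793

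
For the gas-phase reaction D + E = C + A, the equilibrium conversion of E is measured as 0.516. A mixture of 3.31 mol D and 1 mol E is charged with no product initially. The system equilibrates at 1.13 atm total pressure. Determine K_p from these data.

Let X = conversion of E (basis 1 mol E); extent of reaction ξ = X.
Species balance: n_D = 3.31 − X; n_E = 1 − X; n_C = X; n_A = X.
n_T stays at 4.31 (no change in mole number).
At X = 0.516: n_D = 2.79, n_E = 0.484, n_C = 0.516, n_A = 0.516, n_T = 4.31.
p_i = (n_i/n_T)·P. K_p = p_C p_A / (p_D p_E) = 0.197.

K_p = 0.197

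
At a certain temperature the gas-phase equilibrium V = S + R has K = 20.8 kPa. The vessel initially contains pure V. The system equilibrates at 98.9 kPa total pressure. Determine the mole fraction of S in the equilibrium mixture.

y_S = 0.294

Basis: 1 mol V initially; let X = conversion of V. Extent ξ = X.
Mole table: n_V = 1 − X; n_S = X; n_R = X.
Summing: n_T = 1 + X.
Mole fractions y_i = n_i/n_T; K = p_S p_R / (p_V) with p_i = y_i·P.
Equating to 20.8 kPa and solving on 0 < X < 1: X = 0.417.
Then n_S = 0.417, n_T = 1.42, so y_S = 0.294.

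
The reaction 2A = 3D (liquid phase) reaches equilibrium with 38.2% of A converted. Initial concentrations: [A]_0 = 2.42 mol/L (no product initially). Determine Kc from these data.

Let X = conversion of A.
Concentrations: [A] = 2.42 − 2.42X; [D] = 3.63X.
At X = 0.382: [A] = 1.5, [D] = 1.39.
Kc = [D]^3 / ([A]^2) = 1.19 mol/L.

Kc = 1.19 mol/L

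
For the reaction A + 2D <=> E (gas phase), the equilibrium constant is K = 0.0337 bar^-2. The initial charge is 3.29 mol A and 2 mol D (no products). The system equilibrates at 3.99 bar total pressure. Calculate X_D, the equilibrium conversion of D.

Let X = conversion of D (basis 2 mol D); extent of reaction ξ = X.
Moles: n_A = 3.29 − X; n_D = 2 − 2X; n_E = X.
n_T = Σnᵢ = 5.29 − 2X.
With p_i = (n_i/n_T)P, K = p_E / (p_A p_D^2).
This yields a degree-3 equation in X; solving on (0,1), X = 0.183.

X = 0.183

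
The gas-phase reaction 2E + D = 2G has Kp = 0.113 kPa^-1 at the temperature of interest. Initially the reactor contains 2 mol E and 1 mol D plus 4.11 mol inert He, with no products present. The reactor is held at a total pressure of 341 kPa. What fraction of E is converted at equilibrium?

Take 2 mol E as basis and let X be its fractional conversion, so ξ = X.
Moles: n_E = 2 − 2X; n_D = 1 − X; n_G = 2X; n_I = 4.11 (inert).
Summing: n_T = 7.11 − X.
Mole fractions y_i = n_i/n_T; Kp = p_G^2 / (p_E^2 p_D) with p_i = y_i·P.
Substituting and setting equal to 0.113 kPa^-1 gives a polynomial in X; the root in (0,1) is X = 0.605.

X = 0.605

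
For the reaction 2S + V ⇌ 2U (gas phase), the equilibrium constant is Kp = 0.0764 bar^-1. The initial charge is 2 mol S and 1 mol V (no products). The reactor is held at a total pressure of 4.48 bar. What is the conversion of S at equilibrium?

X = 0.235

Let X = conversion of S (basis 2 mol S); extent of reaction ξ = X.
At extent ξ: n_S = 2 − 2X; n_V = 1 − X; n_U = 2X.
Summing: n_T = 3 − X.
y_i = n_i/n_T, p_i = y_i·P. Kp = p_U^2 / (p_S^2 p_V).
Substituting and setting equal to 0.0764 bar^-1 gives a polynomial in X; the root in (0,1) is X = 0.235.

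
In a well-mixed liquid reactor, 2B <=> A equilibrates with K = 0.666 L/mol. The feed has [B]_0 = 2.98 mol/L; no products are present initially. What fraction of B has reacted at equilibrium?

Let X = conversion of B; extent ξ = 2.98X/2 mol/L.
Concentrations: [B] = 2.98 − 2.98X; [A] = 1.49X.
K = [A] / ([B]^2).
This equals 0.666 at X = 0.608 (the root in 0 < X < 1).

X = 0.608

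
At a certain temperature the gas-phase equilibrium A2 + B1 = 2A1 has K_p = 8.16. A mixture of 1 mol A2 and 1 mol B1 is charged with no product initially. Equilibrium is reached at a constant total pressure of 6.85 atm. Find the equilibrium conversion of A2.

X = 0.588

Let X = conversion of A2 (basis 1 mol A2); extent of reaction ξ = X.
At extent ξ: n_A2 = 1 − X; n_B1 = 1 − X; n_A1 = 2X.
n_T stays at 2 (no change in mole number).
With p_i = (n_i/n_T)P, K_p = p_A1^2 / (p_A2 p_B1).
Equating to 8.16 and solving on 0 < X < 1: X = 0.588.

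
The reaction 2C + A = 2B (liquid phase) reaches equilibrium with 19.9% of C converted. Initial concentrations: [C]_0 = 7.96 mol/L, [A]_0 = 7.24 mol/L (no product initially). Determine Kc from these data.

Let X = conversion of C.
Concentrations: [C] = 7.96 − 7.96X; [A] = 7.24 − 3.98X; [B] = 7.96X.
At X = 0.199: [C] = 6.38, [A] = 6.45, [B] = 1.58.
Kc = [B]^2 / ([C]^2 [A]) = 0.00957 L/mol.

Kc = 0.00957 L/mol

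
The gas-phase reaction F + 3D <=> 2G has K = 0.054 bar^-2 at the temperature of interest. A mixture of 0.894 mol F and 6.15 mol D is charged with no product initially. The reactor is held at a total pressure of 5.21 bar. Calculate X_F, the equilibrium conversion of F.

X = 0.625

Take 0.894 mol F as basis and let X be its fractional conversion, so ξ = 0.894X.
Mole table: n_F = 0.894 − 0.894X; n_D = 6.15 − 2.68X; n_G = 1.79X.
n_T = Σnᵢ = 7.04 − 1.79X.
Mole fractions y_i = n_i/n_T; K = p_G^2 / (p_F p_D^3) with p_i = y_i·P.
This yields a degree-4 equation in X; solving on (0,1), X = 0.625.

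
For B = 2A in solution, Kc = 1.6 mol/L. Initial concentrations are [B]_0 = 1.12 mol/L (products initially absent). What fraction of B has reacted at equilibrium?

Let X = conversion of B; extent ξ = 1.12·X mol/L.
Concentrations: [B] = 1.12 − 1.12X; [A] = 2.24X.
Kc = [A]^2 / ([B]).
Setting equal to 1.6 and solving for X on (0,1) gives X = 0.445.

X = 0.445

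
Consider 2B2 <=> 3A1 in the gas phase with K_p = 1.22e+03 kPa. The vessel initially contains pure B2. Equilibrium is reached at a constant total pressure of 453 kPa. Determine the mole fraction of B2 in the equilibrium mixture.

y_B2 = 0.332

Take 1 mol B2 as basis and let X be its fractional conversion, so ξ = 0.5X.
Mole table: n_B2 = 1 − X; n_A1 = 1.5X.
Summing: n_T = 1 + 0.5X.
y_i = n_i/n_T, p_i = y_i·P. K_p = p_A1^3 / (p_B2^2).
Setting this equal to 1.22e+03 kPa and taking the physical root (0 < X < 1) gives X = 0.572.
Then n_B2 = 0.428, n_T = 1.29, so y_B2 = 0.332.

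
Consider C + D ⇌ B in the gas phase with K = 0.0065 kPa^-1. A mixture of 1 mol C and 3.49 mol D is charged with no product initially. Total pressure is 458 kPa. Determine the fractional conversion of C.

Take 1 mol C as basis and let X be its fractional conversion, so ξ = X.
At extent ξ: n_C = 1 − X; n_D = 3.49 − X; n_B = X.
Summing: n_T = 4.49 − X.
Mole fractions y_i = n_i/n_T; K = p_B / (p_C p_D) with p_i = y_i·P.
Equating to 0.0065 kPa^-1 and solving on 0 < X < 1: X = 0.687.

X = 0.687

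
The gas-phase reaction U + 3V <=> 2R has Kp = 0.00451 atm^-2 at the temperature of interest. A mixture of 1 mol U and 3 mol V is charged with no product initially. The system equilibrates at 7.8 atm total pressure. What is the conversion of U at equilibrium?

Let X = conversion of U (basis 1 mol U); extent of reaction ξ = X.
Mole table: n_U = 1 − X; n_V = 3 − 3X; n_R = 2X.
Summing: n_T = 4 − 2X.
Mole fractions y_i = n_i/n_T; Kp = p_R^2 / (p_U p_V^3) with p_i = y_i·P.
This yields a degree-4 equation in X; solving on (0,1), X = 0.229.

X = 0.229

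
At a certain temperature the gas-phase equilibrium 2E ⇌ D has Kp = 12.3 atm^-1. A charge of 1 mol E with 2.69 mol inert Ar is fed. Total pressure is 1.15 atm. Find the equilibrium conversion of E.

X = 0.711

Take 1 mol E as basis and let X be its fractional conversion, so ξ = 0.5X.
Species balance: n_E = 1 − X; n_D = 0.5X; n_I = 2.69 (inert).
n_T = Σnᵢ = 3.69 − 0.5X.
y_i = n_i/n_T, p_i = y_i·P. Kp = p_D / (p_E^2).
Equating to 12.3 atm^-1 and solving on 0 < X < 1: X = 0.711.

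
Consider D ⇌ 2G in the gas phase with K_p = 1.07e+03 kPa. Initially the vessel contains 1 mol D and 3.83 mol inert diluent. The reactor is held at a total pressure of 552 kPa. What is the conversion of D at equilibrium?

X = 0.778

Take 1 mol D as basis and let X be its fractional conversion, so ξ = X.
Moles: n_D = 1 − X; n_G = 2X; n_I = 3.83 (inert).
Summing: n_T = 4.83 + X.
Mole fractions y_i = n_i/n_T; K_p = p_G^2 / (p_D) with p_i = y_i·P.
Substituting and setting equal to 1.07e+03 kPa gives a polynomial in X; the root in (0,1) is X = 0.778.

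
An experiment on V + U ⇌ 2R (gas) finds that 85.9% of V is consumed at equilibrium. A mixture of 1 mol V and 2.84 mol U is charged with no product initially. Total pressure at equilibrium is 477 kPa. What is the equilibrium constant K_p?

K_p = 10.6

Basis: 1 mol V initially; let X = conversion of V. Extent ξ = X.
At extent ξ: n_V = 1 − X; n_U = 2.84 − X; n_R = 2X.
n_T stays at 3.84 (no change in mole number).
At X = 0.859: n_V = 0.141, n_U = 1.98, n_R = 1.72, n_T = 3.84.
p_i = (n_i/n_T)·P. K_p = p_R^2 / (p_V p_U) = 10.6.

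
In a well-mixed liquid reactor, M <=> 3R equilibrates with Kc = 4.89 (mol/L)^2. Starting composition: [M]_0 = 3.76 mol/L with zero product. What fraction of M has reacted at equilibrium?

Let X = conversion of M; extent ξ = 3.76·X mol/L.
Concentrations: [M] = 3.76 − 3.76X; [R] = 11.3X.
Kc = [R]^3 / ([M]).
Solving Kc = 4.89 for X ∈ (0,1): X = 0.216.

X = 0.216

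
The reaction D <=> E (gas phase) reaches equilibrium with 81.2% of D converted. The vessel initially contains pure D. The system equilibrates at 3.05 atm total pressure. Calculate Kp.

Take 1 mol D as basis and let X be its fractional conversion, so ξ = X.
Mole table: n_D = 1 − X; n_E = X.
n_T stays at 1 (no change in mole number).
At X = 0.812: n_D = 0.188, n_E = 0.812, n_T = 1.
p_i = (n_i/n_T)·P. Kp = p_E / (p_D) = 4.32.

Kp = 4.32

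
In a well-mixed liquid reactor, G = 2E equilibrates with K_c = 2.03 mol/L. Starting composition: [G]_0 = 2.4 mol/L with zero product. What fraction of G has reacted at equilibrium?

Let X = conversion of G; extent ξ = 2.4·X mol/L.
Concentrations: [G] = 2.4 − 2.4X; [E] = 4.8X.
K_c = [E]^2 / ([G]).
Solving K_c = 2.03 for X ∈ (0,1): X = 0.366.

X = 0.366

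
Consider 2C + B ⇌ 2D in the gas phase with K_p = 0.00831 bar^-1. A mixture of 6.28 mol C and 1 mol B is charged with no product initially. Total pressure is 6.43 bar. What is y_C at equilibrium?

Let X = conversion of B (basis 1 mol B); extent of reaction ξ = X.
Moles: n_C = 6.28 − 2X; n_B = 1 − X; n_D = 2X.
Total moles n_T = 7.28 − X.
Mole fractions y_i = n_i/n_T; K_p = p_D^2 / (p_C^2 p_B) with p_i = y_i·P.
This yields a degree-3 equation in X; solving on (0,1), X = 0.224.
Then n_C = 5.83, n_T = 7.06, so y_C = 0.827.

y_C = 0.827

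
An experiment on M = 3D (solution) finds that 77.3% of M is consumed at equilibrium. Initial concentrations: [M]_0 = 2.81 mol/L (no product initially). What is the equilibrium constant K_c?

K_c = 434 (mol/L)^2

Let X = conversion of M.
Concentrations: [M] = 2.81 − 2.81X; [D] = 8.43X.
At X = 0.773: [M] = 0.638, [D] = 6.52.
K_c = [D]^3 / ([M]) = 434 (mol/L)^2.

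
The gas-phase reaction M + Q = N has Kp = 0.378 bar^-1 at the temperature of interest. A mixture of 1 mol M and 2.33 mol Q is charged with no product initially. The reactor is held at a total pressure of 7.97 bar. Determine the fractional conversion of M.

X = 0.654

Take 1 mol M as basis and let X be its fractional conversion, so ξ = X.
Species balance: n_M = 1 − X; n_Q = 2.33 − X; n_N = X.
n_T = Σnᵢ = 3.33 − X.
y_i = n_i/n_T, p_i = y_i·P. Kp = p_N / (p_M p_Q).
Substituting and setting equal to 0.378 bar^-1 gives a polynomial in X; the root in (0,1) is X = 0.654.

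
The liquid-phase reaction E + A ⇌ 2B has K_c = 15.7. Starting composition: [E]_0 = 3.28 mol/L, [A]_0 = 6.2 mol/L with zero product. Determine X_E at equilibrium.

X = 0.833

Let X = conversion of E; extent ξ = 3.28·X mol/L.
Concentrations: [E] = 3.28 − 3.28X; [A] = 6.2 − 3.28X; [B] = 6.56X.
K_c = [B]^2 / ([E] [A]).
Setting equal to 15.7 and solving for X on (0,1) gives X = 0.833.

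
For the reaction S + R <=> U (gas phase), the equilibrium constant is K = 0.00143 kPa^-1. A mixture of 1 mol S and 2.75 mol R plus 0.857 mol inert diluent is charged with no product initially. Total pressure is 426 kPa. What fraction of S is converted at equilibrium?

X = 0.259

Basis: 1 mol S initially; let X = conversion of S. Extent ξ = X.
At extent ξ: n_S = 1 − X; n_R = 2.75 − X; n_U = X; n_I = 0.857 (inert).
Summing: n_T = 4.61 − X.
Mole fractions y_i = n_i/n_T; K = p_U / (p_S p_R) with p_i = y_i·P.
Equating to 0.00143 kPa^-1 and solving on 0 < X < 1: X = 0.259.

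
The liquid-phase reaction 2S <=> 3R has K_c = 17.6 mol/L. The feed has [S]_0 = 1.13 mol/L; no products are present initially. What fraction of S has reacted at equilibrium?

Let X = conversion of S; extent ξ = 1.13X/2 mol/L.
Concentrations: [S] = 1.13 − 1.13X; [R] = 1.69X.
K_c = [R]^3 / ([S]^2).
Solving K_c = 17.6 for X ∈ (0,1): X = 0.717.

X = 0.717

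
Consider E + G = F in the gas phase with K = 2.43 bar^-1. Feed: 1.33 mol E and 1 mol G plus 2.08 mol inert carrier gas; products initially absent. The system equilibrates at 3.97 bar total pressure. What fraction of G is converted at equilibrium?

Basis: 1 mol G initially; let X = conversion of G. Extent ξ = X.
At extent ξ: n_E = 1.33 − X; n_G = 1 − X; n_F = X; n_I = 2.08 (inert).
Summing: n_T = 4.41 − X.
Mole fractions y_i = n_i/n_T; K = p_F / (p_E p_G) with p_i = y_i·P.
Substituting and setting equal to 2.43 bar^-1 gives a polynomial in X; the root in (0,1) is X = 0.639.

X = 0.639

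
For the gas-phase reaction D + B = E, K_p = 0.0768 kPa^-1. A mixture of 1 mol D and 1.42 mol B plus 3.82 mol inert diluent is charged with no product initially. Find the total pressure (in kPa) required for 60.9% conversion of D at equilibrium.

Basis: 1 mol D initially; let X = conversion of D. Extent ξ = X.
Species balance: n_D = 1 − X; n_B = 1.42 − X; n_E = X; n_I = 3.82 (inert).
n_T = Σnᵢ = 6.24 − X.
K_p = p_E / (p_D p_B) with p_i = (n_i/n_T)·P.
At X = 0.609: the mole-fraction product g(X) = Π y_i^ν_i = 10.81. Since K_p = g(X)·P^{-1}, P = (g/K_p)^(1/1) = (10.81/0.0768)^(1/1) = 141 kPa.

P = 141 kPa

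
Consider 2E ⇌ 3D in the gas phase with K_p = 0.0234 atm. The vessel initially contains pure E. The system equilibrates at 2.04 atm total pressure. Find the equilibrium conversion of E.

X = 0.139

Basis: 1 mol E initially; let X = conversion of E. Extent ξ = 0.5X.
Mole table: n_E = 1 − X; n_D = 1.5X.
n_T = Σnᵢ = 1 + 0.5X.
Mole fractions y_i = n_i/n_T; K_p = p_D^3 / (p_E^2) with p_i = y_i·P.
Setting this equal to 0.0234 atm and taking the physical root (0 < X < 1) gives X = 0.139.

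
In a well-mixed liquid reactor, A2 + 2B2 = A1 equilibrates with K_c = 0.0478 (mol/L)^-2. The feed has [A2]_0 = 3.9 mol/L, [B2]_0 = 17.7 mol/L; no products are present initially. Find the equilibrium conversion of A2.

Let X = conversion of A2; extent ξ = 3.9·X mol/L.
Concentrations: [A2] = 3.9 − 3.9X; [B2] = 17.7 − 7.8X; [A1] = 3.9X.
K_c = [A1] / ([A2] [B2]^2).
Equating to 0.0478 (mol/L)^-2: the physical root is X = 0.854.

X = 0.854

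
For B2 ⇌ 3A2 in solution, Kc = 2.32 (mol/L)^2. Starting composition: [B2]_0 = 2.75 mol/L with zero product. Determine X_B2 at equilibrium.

X = 0.208

Let X = conversion of B2; extent ξ = 2.75·X mol/L.
Concentrations: [B2] = 2.75 − 2.75X; [A2] = 8.25X.
Kc = [A2]^3 / ([B2]).
This equals 2.32 at X = 0.208 (the root in 0 < X < 1).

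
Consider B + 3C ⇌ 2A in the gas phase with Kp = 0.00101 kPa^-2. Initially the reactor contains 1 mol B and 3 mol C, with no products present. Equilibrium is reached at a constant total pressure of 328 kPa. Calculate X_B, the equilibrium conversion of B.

X = 0.738

Take 1 mol B as basis and let X be its fractional conversion, so ξ = X.
At extent ξ: n_B = 1 − X; n_C = 3 − 3X; n_A = 2X.
Total moles n_T = 4 − 2X.
Mole fractions y_i = n_i/n_T; Kp = p_A^2 / (p_B p_C^3) with p_i = y_i·P.
Substituting and setting equal to 0.00101 kPa^-2 gives a polynomial in X; the root in (0,1) is X = 0.738.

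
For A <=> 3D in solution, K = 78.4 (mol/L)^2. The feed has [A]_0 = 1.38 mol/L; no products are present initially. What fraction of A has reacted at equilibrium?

X = 0.737

Let X = conversion of A; extent ξ = 1.38·X mol/L.
Concentrations: [A] = 1.38 − 1.38X; [D] = 4.14X.
K = [D]^3 / ([A]).
Setting equal to 78.4 and solving for X on (0,1) gives X = 0.737.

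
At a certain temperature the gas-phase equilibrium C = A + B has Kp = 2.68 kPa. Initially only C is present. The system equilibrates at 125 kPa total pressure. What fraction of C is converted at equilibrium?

Let X = conversion of C (basis 1 mol C); extent of reaction ξ = X.
Mole table: n_C = 1 − X; n_A = X; n_B = X.
Total moles n_T = 1 + X.
With p_i = (n_i/n_T)P, Kp = p_A p_B / (p_C).
Substituting and setting equal to 2.68 kPa gives a polynomial in X; the root in (0,1) is X = 0.145.

X = 0.145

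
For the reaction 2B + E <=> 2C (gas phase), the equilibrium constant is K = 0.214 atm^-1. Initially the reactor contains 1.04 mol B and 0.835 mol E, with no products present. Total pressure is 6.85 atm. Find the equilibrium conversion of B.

X = 0.425

Basis: 1.04 mol B initially; let X = conversion of B. Extent ξ = 0.52X.
Mole table: n_B = 1.04 − 1.04X; n_E = 0.835 − 0.52X; n_C = 1.04X.
Summing: n_T = 1.88 − 0.52X.
Mole fractions y_i = n_i/n_T; K = p_C^2 / (p_B^2 p_E) with p_i = y_i·P.
Setting this equal to 0.214 atm^-1 and taking the physical root (0 < X < 1) gives X = 0.425.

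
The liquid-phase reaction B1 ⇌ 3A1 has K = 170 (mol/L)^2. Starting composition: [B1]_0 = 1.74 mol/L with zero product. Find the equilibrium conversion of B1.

X = 0.776

Let X = conversion of B1; extent ξ = 1.74·X mol/L.
Concentrations: [B1] = 1.74 − 1.74X; [A1] = 5.22X.
K = [A1]^3 / ([B1]).
Equating to 170 (mol/L)^2: the physical root is X = 0.776.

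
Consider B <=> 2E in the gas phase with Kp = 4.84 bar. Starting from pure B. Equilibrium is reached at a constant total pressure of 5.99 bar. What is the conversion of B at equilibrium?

Take 1 mol B as basis and let X be its fractional conversion, so ξ = X.
Species balance: n_B = 1 − X; n_E = 2X.
n_T = Σnᵢ = 1 + X.
With p_i = (n_i/n_T)P, Kp = p_E^2 / (p_B).
Substituting and setting equal to 4.84 bar gives a polynomial in X; the root in (0,1) is X = 0.410.

X = 0.410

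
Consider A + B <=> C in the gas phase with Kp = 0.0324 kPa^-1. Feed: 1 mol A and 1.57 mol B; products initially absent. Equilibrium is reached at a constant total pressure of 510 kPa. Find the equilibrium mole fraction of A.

Basis: 1 mol A initially; let X = conversion of A. Extent ξ = X.
Moles: n_A = 1 − X; n_B = 1.57 − X; n_C = X.
Total moles n_T = 2.57 − X.
y_i = n_i/n_T, p_i = y_i·P. Kp = p_C / (p_A p_B).
Setting this equal to 0.0324 kPa^-1 and taking the physical root (0 < X < 1) gives X = 0.872.
Then n_A = 0.128, n_T = 1.7, so y_A = 0.076.

y_A = 0.076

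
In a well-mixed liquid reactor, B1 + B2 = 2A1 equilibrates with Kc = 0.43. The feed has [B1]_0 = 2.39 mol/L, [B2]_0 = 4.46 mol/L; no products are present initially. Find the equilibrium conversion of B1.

X = 0.332

Let X = conversion of B1; extent ξ = 2.39·X mol/L.
Concentrations: [B1] = 2.39 − 2.39X; [B2] = 4.46 − 2.39X; [A1] = 4.78X.
Kc = [A1]^2 / ([B1] [B2]).
This equals 0.43 at X = 0.332 (the root in 0 < X < 1).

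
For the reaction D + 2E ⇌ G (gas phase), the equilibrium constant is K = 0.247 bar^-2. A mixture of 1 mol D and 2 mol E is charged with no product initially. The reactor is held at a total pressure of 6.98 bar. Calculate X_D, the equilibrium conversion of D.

Let X = conversion of D (basis 1 mol D); extent of reaction ξ = X.
At extent ξ: n_D = 1 − X; n_E = 2 − 2X; n_G = X.
Total moles n_T = 3 − 2X.
y_i = n_i/n_T, p_i = y_i·P. K = p_G / (p_D p_E^2).
Substituting and setting equal to 0.247 bar^-2 gives a polynomial in X; the root in (0,1) is X = 0.662.

X = 0.662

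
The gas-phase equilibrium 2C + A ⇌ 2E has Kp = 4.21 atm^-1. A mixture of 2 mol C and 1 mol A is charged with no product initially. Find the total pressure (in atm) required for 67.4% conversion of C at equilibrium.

P = 7.24 atm

Basis: 2 mol C initially; let X = conversion of C. Extent ξ = X.
At extent ξ: n_C = 2 − 2X; n_A = 1 − X; n_E = 2X.
Total moles n_T = 3 − X.
Kp = p_E^2 / (p_C^2 p_A) with p_i = (n_i/n_T)·P.
At X = 0.674: the mole-fraction product g(X) = Π y_i^ν_i = 30.5. Since Kp = g(X)·P^{-1}, P = (g/Kp)^(1/1) = (30.5/4.21)^(1/1) = 7.24 atm.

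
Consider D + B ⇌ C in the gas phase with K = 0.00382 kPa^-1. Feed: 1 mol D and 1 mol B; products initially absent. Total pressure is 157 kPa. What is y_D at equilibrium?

y_D = 0.442

Take 1 mol D as basis and let X be its fractional conversion, so ξ = X.
At extent ξ: n_D = 1 − X; n_B = 1 − X; n_C = X.
n_T = Σnᵢ = 2 − X.
y_i = n_i/n_T, p_i = y_i·P. K = p_C / (p_D p_B).
Substituting and setting equal to 0.00382 kPa^-1 gives a polynomial in X; the root in (0,1) is X = 0.209.
Then n_D = 0.791, n_T = 1.79, so y_D = 0.442.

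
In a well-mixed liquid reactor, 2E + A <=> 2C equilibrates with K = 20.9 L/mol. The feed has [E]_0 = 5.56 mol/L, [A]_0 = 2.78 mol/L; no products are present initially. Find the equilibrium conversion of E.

Let X = conversion of E; extent ξ = 5.56X/2 mol/L.
Concentrations: [E] = 5.56 − 5.56X; [A] = 2.78 − 2.78X; [C] = 5.56X.
K = [C]^2 / ([E]^2 [A]).
Setting equal to 20.9 and solving for X on (0,1) gives X = 0.781.

X = 0.781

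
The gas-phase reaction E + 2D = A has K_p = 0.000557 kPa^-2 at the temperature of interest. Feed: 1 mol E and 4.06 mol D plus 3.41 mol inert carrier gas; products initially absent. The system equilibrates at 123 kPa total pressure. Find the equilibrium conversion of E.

X = 0.572

Take 1 mol E as basis and let X be its fractional conversion, so ξ = X.
Species balance: n_E = 1 − X; n_D = 4.06 − 2X; n_A = X; n_I = 3.41 (inert).
Total moles n_T = 8.47 − 2X.
Mole fractions y_i = n_i/n_T; K_p = p_A / (p_E p_D^2) with p_i = y_i·P.
Setting this equal to 0.000557 kPa^-2 and taking the physical root (0 < X < 1) gives X = 0.572.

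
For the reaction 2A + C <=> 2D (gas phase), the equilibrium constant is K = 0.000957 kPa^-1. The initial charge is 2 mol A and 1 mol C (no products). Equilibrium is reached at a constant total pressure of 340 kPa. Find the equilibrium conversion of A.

Let X = conversion of A (basis 2 mol A); extent of reaction ξ = X.
Mole table: n_A = 2 − 2X; n_C = 1 − X; n_D = 2X.
Total moles n_T = 3 − X.
With p_i = (n_i/n_T)P, K = p_D^2 / (p_A^2 p_C).
Substituting and setting equal to 0.000957 kPa^-1 gives a polynomial in X; the root in (0,1) is X = 0.231.

X = 0.231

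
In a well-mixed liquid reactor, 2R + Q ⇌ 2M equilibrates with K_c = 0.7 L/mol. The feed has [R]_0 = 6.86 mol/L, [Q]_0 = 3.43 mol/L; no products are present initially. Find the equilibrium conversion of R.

X = 0.518

Let X = conversion of R; extent ξ = 6.86X/2 mol/L.
Concentrations: [R] = 6.86 − 6.86X; [Q] = 3.43 − 3.43X; [M] = 6.86X.
K_c = [M]^2 / ([R]^2 [Q]).
Equating to 0.7 L/mol: the physical root is X = 0.518.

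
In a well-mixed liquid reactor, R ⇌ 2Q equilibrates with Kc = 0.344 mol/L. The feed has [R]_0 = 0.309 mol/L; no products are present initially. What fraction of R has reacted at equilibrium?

X = 0.406

Let X = conversion of R; extent ξ = 0.309·X mol/L.
Concentrations: [R] = 0.309 − 0.309X; [Q] = 0.618X.
Kc = [Q]^2 / ([R]).
This equals 0.344 at X = 0.406 (the root in 0 < X < 1).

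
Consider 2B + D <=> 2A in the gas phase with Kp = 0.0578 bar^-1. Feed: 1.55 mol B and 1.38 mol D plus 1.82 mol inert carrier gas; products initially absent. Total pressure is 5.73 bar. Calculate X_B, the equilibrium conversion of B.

X = 0.228

Basis: 1.55 mol B initially; let X = conversion of B. Extent ξ = 0.775X.
Species balance: n_B = 1.55 − 1.55X; n_D = 1.38 − 0.775X; n_A = 1.55X; n_I = 1.82 (inert).
n_T = Σnᵢ = 4.75 − 0.775X.
y_i = n_i/n_T, p_i = y_i·P. Kp = p_A^2 / (p_B^2 p_D).
Equating to 0.0578 bar^-1 and solving on 0 < X < 1: X = 0.228.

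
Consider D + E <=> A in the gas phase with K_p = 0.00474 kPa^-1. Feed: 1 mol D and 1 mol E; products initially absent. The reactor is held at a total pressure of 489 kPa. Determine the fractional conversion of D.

Take 1 mol D as basis and let X be its fractional conversion, so ξ = X.
At extent ξ: n_D = 1 − X; n_E = 1 − X; n_A = X.
Total moles n_T = 2 − X.
With p_i = (n_i/n_T)P, K_p = p_A / (p_D p_E).
Setting this equal to 0.00474 kPa^-1 and taking the physical root (0 < X < 1) gives X = 0.451.

X = 0.451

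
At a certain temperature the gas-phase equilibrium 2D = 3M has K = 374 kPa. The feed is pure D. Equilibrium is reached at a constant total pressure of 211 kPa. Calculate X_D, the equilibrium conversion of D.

X = 0.528

Basis: 1 mol D initially; let X = conversion of D. Extent ξ = 0.5X.
Moles: n_D = 1 − X; n_M = 1.5X.
n_T = Σnᵢ = 1 + 0.5X.
y_i = n_i/n_T, p_i = y_i·P. K = p_M^3 / (p_D^2).
Substituting and setting equal to 374 kPa gives a polynomial in X; the root in (0,1) is X = 0.528.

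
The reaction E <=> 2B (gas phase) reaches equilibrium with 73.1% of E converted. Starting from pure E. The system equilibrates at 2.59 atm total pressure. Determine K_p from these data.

Basis: 1 mol E initially; let X = conversion of E. Extent ξ = X.
At extent ξ: n_E = 1 − X; n_B = 2X.
Total moles n_T = 1 + X.
At X = 0.731: n_E = 0.269, n_B = 1.46, n_T = 1.73.
p_i = (n_i/n_T)·P. K_p = p_B^2 / (p_E) = 11.9 atm.

K_p = 11.9 atm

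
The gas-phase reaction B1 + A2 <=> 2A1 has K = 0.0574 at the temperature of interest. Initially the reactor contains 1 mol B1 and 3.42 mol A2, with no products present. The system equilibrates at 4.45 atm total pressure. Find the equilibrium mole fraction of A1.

Basis: 1 mol B1 initially; let X = conversion of B1. Extent ξ = X.
Species balance: n_B1 = 1 − X; n_A2 = 3.42 − X; n_A1 = 2X.
Since Δν = 0, n_T = 4.42 throughout.
Mole fractions y_i = n_i/n_T; K = p_A1^2 / (p_B1 p_A2) with p_i = y_i·P.
Substituting and setting equal to 0.0574 gives a polynomial in X; the root in (0,1) is X = 0.193.
Then n_A1 = 0.387, n_T = 4.42, so y_A1 = 0.087.

y_A1 = 0.087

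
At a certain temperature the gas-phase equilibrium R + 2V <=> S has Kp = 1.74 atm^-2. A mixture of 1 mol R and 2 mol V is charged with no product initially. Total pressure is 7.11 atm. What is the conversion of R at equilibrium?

Basis: 1 mol R initially; let X = conversion of R. Extent ξ = X.
At extent ξ: n_R = 1 − X; n_V = 2 − 2X; n_S = X.
Total moles n_T = 3 − 2X.
With p_i = (n_i/n_T)P, Kp = p_S / (p_R p_V^2).
Equating to 1.74 atm^-2 and solving on 0 < X < 1: X = 0.839.

X = 0.839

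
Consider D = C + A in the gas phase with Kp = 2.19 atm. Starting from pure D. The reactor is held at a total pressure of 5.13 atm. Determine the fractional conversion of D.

X = 0.547

Let X = conversion of D (basis 1 mol D); extent of reaction ξ = X.
Species balance: n_D = 1 − X; n_C = X; n_A = X.
Total moles n_T = 1 + X.
With p_i = (n_i/n_T)P, Kp = p_C p_A / (p_D).
Equating to 2.19 atm and solving on 0 < X < 1: X = 0.547.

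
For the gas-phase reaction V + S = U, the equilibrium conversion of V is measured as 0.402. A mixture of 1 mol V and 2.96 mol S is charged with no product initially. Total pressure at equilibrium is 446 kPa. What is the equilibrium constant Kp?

Kp = 0.0021 kPa^-1

Let X = conversion of V (basis 1 mol V); extent of reaction ξ = X.
Mole table: n_V = 1 − X; n_S = 2.96 − X; n_U = X.
Total moles n_T = 3.96 − X.
At X = 0.402: n_V = 0.598, n_S = 2.56, n_U = 0.402, n_T = 3.56.
p_i = (n_i/n_T)·P. Kp = p_U / (p_V p_S) = 0.0021 kPa^-1.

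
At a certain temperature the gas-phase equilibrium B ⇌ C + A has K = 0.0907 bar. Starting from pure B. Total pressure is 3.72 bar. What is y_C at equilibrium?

y_C = 0.134

Take 1 mol B as basis and let X be its fractional conversion, so ξ = X.
Moles: n_B = 1 − X; n_C = X; n_A = X.
n_T = Σnᵢ = 1 + X.
y_i = n_i/n_T, p_i = y_i·P. K = p_C p_A / (p_B).
Setting this equal to 0.0907 bar and taking the physical root (0 < X < 1) gives X = 0.154.
Then n_C = 0.154, n_T = 1.15, so y_C = 0.134.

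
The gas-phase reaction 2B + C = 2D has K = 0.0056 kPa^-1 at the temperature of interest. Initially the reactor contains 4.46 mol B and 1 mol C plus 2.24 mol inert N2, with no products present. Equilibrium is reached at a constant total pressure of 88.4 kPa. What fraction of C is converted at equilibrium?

Basis: 1 mol C initially; let X = conversion of C. Extent ξ = X.
Mole table: n_B = 4.46 − 2X; n_C = 1 − X; n_D = 2X; n_I = 2.24 (inert).
Summing: n_T = 7.7 − X.
Mole fractions y_i = n_i/n_T; K = p_D^2 / (p_B^2 p_C) with p_i = y_i·P.
This yields a degree-3 equation in X; solving on (0,1), X = 0.379.

X = 0.379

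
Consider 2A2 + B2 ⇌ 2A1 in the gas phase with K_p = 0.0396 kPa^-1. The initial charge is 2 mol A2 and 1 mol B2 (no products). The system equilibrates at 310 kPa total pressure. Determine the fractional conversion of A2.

Take 2 mol A2 as basis and let X be its fractional conversion, so ξ = X.
Mole table: n_A2 = 2 − 2X; n_B2 = 1 − X; n_A1 = 2X.
n_T = Σnᵢ = 3 − X.
y_i = n_i/n_T, p_i = y_i·P. K_p = p_A1^2 / (p_A2^2 p_B2).
Equating to 0.0396 kPa^-1 and solving on 0 < X < 1: X = 0.591.

X = 0.591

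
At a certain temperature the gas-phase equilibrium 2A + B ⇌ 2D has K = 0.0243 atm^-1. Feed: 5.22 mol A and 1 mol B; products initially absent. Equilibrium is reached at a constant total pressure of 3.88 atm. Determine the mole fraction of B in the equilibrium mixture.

y_B = 0.125

Let X = conversion of B (basis 1 mol B); extent of reaction ξ = X.
Species balance: n_A = 5.22 − 2X; n_B = 1 − X; n_D = 2X.
Summing: n_T = 6.22 − X.
Mole fractions y_i = n_i/n_T; K = p_D^2 / (p_A^2 p_B) with p_i = y_i·P.
Setting this equal to 0.0243 atm^-1 and taking the physical root (0 < X < 1) gives X = 0.255.
Then n_B = 0.745, n_T = 5.96, so y_B = 0.125.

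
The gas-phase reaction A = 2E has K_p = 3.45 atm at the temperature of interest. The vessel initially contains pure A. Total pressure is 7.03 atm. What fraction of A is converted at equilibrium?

X = 0.331

Basis: 1 mol A initially; let X = conversion of A. Extent ξ = X.
Moles: n_A = 1 − X; n_E = 2X.
Total moles n_T = 1 + X.
Mole fractions y_i = n_i/n_T; K_p = p_E^2 / (p_A) with p_i = y_i·P.
Setting this equal to 3.45 atm and taking the physical root (0 < X < 1) gives X = 0.331.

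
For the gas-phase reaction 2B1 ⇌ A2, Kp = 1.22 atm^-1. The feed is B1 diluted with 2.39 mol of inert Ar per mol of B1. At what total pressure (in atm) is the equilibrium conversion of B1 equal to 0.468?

P = 2.14 atm

Basis: 1 mol B1 initially; let X = conversion of B1. Extent ξ = 0.5X.
Moles: n_B1 = 1 − X; n_A2 = 0.5X; n_I = 2.39 (inert).
Summing: n_T = 3.39 − 0.5X.
Kp = p_A2 / (p_B1^2) with p_i = (n_i/n_T)·P.
At X = 0.468: the mole-fraction product g(X) = Π y_i^ν_i = 2.609. Since Kp = g(X)·P^{-1}, P = (g/Kp)^(1/1) = (2.609/1.22)^(1/1) = 2.14 atm.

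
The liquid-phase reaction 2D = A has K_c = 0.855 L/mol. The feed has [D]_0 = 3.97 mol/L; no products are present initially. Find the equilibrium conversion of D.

Let X = conversion of D; extent ξ = 3.97X/2 mol/L.
Concentrations: [D] = 3.97 − 3.97X; [A] = 1.99X.
K_c = [A] / ([D]^2).
This equals 0.855 at X = 0.683 (the root in 0 < X < 1).

X = 0.683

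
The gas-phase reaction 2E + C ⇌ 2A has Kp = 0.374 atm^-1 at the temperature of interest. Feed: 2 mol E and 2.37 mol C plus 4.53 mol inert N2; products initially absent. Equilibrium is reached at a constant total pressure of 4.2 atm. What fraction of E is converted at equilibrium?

Basis: 2 mol E initially; let X = conversion of E. Extent ξ = X.
Species balance: n_E = 2 − 2X; n_C = 2.37 − X; n_A = 2X; n_I = 4.53 (inert).
Summing: n_T = 8.9 − X.
With p_i = (n_i/n_T)P, Kp = p_A^2 / (p_E^2 p_C).
Equating to 0.374 atm^-1 and solving on 0 < X < 1: X = 0.377.

X = 0.377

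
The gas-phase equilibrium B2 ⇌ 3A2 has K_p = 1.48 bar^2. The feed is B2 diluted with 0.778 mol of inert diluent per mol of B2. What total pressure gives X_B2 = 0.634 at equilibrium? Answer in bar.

P = 0.855 bar

Basis: 1 mol B2 initially; let X = conversion of B2. Extent ξ = X.
Moles: n_B2 = 1 − X; n_A2 = 3X; n_I = 0.778 (inert).
Total moles n_T = 1.78 + 2X.
K_p = p_A2^3 / (p_B2) with p_i = (n_i/n_T)·P.
At X = 0.634: the mole-fraction product g(X) = Π y_i^ν_i = 2.026. Since K_p = g(X)·P^{2}, P = (K_p/g)^(1/2) = (1.48/2.026)^(1/2) = 0.855 bar.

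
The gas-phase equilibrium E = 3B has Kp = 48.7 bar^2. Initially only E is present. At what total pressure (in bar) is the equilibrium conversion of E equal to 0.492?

Basis: 1 mol E initially; let X = conversion of E. Extent ξ = X.
Species balance: n_E = 1 − X; n_B = 3X.
Summing: n_T = 1 + 2X.
Kp = p_B^3 / (p_E) with p_i = (n_i/n_T)·P.
At X = 0.492: the mole-fraction product g(X) = Π y_i^ν_i = 1.608. Since Kp = g(X)·P^{2}, P = (Kp/g)^(1/2) = (48.7/1.608)^(1/2) = 5.5 bar.

P = 5.5 bar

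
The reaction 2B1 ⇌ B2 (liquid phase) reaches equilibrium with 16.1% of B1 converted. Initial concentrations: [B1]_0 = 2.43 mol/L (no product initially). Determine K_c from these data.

Let X = conversion of B1.
Concentrations: [B1] = 2.43 − 2.43X; [B2] = 1.22X.
At X = 0.161: [B1] = 2.04, [B2] = 0.196.
K_c = [B2] / ([B1]^2) = 0.0471 L/mol.

K_c = 0.0471 L/mol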